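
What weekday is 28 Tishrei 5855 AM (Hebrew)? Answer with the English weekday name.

In the Gregorian calendar this is 8 October 2094 (JDN 2486159).
2486159 ≡ 4 (mod 7); counting from Monday = 0 gives Friday.

Friday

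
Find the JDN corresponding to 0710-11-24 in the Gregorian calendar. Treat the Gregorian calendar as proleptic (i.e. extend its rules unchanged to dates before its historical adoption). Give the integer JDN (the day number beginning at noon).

JDN 2400001 is 17 November 1858 CE (Gregorian), MJD 0; the target day is −419292 days from there, so JDN = 1980709.

1980709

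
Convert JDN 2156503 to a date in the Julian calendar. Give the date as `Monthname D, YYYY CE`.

JDN 2156503 is 15 March 1192 in the proleptic Gregorian calendar.
In the Julian calendar that day is March 8, 1192 CE.

March 8, 1192 CE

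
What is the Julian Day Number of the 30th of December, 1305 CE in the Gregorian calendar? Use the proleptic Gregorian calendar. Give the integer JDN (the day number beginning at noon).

2198065

JDN 2400001 is 17 November 1858 CE (Gregorian), MJD 0; the target day is −201936 days from there, so JDN = 2198065.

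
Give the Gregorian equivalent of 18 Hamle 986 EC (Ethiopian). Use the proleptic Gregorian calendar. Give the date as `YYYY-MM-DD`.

0994-07-17

Julian Day Number of the source date = 2084309.
Converting JDN 2084309 to the Gregorian calendar gives 17 July 994 CE.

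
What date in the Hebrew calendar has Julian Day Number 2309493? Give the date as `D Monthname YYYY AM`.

The Gregorian equivalent of JDN 2309493 is 28 January 1611.
In the Hebrew calendar that day is 14 Shevat 5371 AM.

14 Shevat 5371 AM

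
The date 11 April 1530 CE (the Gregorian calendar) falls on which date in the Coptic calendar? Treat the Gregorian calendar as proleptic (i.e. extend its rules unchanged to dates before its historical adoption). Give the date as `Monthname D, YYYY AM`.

Both dates share Julian Day Number 2279981; in the Coptic calendar that is 6 Parmouti 1246 AM.

Parmouti 6, 1246 AM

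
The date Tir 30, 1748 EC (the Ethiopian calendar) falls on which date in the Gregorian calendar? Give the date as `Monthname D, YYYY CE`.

Julian Day Number of the source date = 2362462.
Converting JDN 2362462 to the Gregorian calendar gives 6 February 1756 CE.

February 6, 1756 CE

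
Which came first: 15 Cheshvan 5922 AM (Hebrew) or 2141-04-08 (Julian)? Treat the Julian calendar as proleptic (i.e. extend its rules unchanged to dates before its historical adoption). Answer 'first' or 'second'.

Converting both to JDN: 2510657 vs 2503156; the smaller is the second.

second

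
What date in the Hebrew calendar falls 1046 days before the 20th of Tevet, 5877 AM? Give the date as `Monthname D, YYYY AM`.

Adar I 7, 5874 AM

Counting 1046 days back from JDN 2494272 reaches JDN 2493226, which is Adar I 7, 5874 AM.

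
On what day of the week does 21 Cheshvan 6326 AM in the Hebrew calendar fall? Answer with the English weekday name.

This is JDN 2658226 (15 November 2565 Gregorian).
Since JDN mod 7 = 4 (0 = Monday), the day is Friday.

Friday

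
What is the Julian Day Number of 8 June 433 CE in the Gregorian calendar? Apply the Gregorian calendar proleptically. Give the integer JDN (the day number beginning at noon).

JDN 2299161 is 15 October 1582 CE (Gregorian); the target day is −419792 days from there, so JDN = 1879369.

1879369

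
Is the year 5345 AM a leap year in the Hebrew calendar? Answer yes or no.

yes

Hebrew year 5345 is year 6 of its 19-year Metonic cycle; leap years are at positions 3, 6, 8, 11, 14, 17, 19, so it is a leap year (13 months).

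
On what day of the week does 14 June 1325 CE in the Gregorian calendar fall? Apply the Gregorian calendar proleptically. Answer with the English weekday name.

Since JDN mod 7 = 3 (0 = Monday), the day is Thursday.

Thursday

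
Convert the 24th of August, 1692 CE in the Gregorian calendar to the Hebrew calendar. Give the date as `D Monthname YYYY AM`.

Julian Day Number of the source date = 2339287.
Converting JDN 2339287 to the Hebrew calendar gives 12 Elul 5452 AM.

12 Elul 5452 AM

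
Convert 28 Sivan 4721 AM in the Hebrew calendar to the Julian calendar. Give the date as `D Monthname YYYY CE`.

15 June 961 CE

Both dates share Julian Day Number 2072229; in the Julian calendar that is 15 June 961 CE.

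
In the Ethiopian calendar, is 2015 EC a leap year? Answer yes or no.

2015 mod 4 = 3; in the Ethiopian calendar a year is leap when year mod 4 = 3, so it is a leap year.

yes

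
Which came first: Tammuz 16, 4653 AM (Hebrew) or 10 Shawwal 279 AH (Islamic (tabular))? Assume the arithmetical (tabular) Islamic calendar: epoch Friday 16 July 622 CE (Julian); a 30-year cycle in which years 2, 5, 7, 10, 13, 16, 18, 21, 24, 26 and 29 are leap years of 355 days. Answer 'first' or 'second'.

Converting both to JDN: 2047411 vs 2047229; the smaller is the second.

second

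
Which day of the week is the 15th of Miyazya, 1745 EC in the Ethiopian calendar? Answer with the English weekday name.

This is JDN 2361441 (21 April 1753 Gregorian).
Since JDN mod 7 = 5 (0 = Monday), the day is Saturday.

Saturday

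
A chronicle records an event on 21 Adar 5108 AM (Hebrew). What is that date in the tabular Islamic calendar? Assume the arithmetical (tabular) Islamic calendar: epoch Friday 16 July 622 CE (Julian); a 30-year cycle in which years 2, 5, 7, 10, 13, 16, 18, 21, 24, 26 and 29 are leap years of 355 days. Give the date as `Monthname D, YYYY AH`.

The source date corresponds to 29 February 1348 in the proleptic Gregorian calendar (JDN 2213466).
That day falls on 20 Dhu al-Qa'dah 748 AH in the tabular Islamic calendar.

Dhu al-Qa'dah 20, 748 AH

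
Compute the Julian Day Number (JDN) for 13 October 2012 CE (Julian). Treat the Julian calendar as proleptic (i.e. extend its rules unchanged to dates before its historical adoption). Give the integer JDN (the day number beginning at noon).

2456227

In the Gregorian calendar the same day is 26 October 2012.
JDN 2400001 is 17 November 1858 CE (Gregorian), MJD 0; the target day is +56226 days from there, so JDN = 2456227.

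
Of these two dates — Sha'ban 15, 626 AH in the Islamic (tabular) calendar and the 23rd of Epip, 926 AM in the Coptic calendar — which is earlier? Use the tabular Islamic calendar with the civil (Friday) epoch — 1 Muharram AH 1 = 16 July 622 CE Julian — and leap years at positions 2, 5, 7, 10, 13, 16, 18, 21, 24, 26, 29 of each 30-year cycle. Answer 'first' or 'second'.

second

First date → JDN 2170140; second date → JDN 2163208.
JDN 2163208 < JDN 2170140, so the second date is earlier.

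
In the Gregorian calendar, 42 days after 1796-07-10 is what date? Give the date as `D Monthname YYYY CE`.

Counting 42 days forward from JDN 2377227 reaches JDN 2377269, which is 21 August 1796 CE.

21 August 1796 CE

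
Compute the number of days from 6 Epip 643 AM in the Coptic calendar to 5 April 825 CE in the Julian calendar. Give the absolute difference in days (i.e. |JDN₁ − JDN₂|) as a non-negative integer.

JDN of the first date = 2059825.
JDN of the second date = 2022484.
|2022484 − 2059825| = 37341.

37341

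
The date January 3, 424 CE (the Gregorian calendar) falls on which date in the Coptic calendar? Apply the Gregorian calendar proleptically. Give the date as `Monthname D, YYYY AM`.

Julian Day Number of the source date = 1875925.
Converting JDN 1875925 to the Coptic calendar gives 6 Tobi 140 AM.

Tobi 6, 140 AM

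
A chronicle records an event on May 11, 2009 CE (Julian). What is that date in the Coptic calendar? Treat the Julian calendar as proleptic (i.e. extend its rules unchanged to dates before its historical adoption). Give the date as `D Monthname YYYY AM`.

The source date corresponds to 24 May 2009 in the Gregorian calendar (JDN 2454976).
That day falls on 16 Pashons 1725 AM in the Coptic calendar.

16 Pashons 1725 AM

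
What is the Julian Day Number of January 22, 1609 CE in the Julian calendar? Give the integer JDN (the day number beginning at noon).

2308767

In the Gregorian calendar the same day is 1 February 1609.
JDN 2400001 is 17 November 1858 CE (Gregorian), MJD 0; the target day is −91234 days from there, so JDN = 2308767.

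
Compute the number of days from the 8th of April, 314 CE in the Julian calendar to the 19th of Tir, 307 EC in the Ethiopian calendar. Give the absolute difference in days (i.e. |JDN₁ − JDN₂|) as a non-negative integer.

281

First date → JDN 1835844; second date → JDN 1836125.
The interval is |1835844 − 1836125| = 281 days.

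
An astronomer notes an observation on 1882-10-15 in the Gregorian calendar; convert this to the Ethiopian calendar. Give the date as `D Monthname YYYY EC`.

Julian Day Number of the source date = 2408734.
Converting JDN 2408734 to the Ethiopian calendar gives 6 Tikimt 1875 EC.

6 Tikimt 1875 EC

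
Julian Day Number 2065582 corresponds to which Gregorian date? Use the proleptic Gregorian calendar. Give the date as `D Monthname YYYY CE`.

9 April 943 CE

JDN 2451545 is 1 Jan 2000; 2065582 is −385963 days from there.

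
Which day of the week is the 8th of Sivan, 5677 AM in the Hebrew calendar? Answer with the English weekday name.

In the Gregorian calendar this is 29 May 1917 (JDN 2421378).
2421378 ≡ 1 (mod 7); counting from Monday = 0 gives Tuesday.

Tuesday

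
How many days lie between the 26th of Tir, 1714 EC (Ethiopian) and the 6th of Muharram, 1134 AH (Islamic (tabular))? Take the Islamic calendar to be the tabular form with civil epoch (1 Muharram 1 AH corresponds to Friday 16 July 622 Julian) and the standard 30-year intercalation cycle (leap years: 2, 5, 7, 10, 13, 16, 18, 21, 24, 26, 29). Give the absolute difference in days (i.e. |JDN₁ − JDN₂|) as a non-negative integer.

First date → JDN 2350039; second date → JDN 2349942.
The interval is |2350039 − 2349942| = 97 days.

97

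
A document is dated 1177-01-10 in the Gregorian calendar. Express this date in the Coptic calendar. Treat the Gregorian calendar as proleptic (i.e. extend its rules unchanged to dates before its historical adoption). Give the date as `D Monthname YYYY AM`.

8 Tobi 893 AM

Both dates share Julian Day Number 2150960; in the Coptic calendar that is 8 Tobi 893 AM.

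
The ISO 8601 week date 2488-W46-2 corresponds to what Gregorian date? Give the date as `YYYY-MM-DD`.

2488-11-09

ISO week 1 of 2488 is the week containing the first Thursday of 2488.
Week 46, day 2 (Tuesday) lands on 2488-11-09.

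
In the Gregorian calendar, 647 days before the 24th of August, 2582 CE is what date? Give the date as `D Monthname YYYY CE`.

15 November 2580 CE

JDN of the 24th of August, 2582 CE = 2664352.
2664352 − 647 = 2663705.
JDN 2663705 in the Gregorian calendar is 15 November 2580 CE.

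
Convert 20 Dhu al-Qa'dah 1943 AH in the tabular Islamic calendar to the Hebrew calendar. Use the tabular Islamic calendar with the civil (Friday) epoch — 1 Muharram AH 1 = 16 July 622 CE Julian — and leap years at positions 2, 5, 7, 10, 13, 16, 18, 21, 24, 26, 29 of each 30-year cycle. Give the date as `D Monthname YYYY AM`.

21 Av 6267 AM

Both dates share Julian Day Number 2636934; in the Hebrew calendar that is 21 Av 6267 AM.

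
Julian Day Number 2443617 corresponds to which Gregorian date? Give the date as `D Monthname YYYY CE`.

Counting from JDN 2299161 = 15 Oct 1582 gives an offset of 144456 days.

18 April 1978 CE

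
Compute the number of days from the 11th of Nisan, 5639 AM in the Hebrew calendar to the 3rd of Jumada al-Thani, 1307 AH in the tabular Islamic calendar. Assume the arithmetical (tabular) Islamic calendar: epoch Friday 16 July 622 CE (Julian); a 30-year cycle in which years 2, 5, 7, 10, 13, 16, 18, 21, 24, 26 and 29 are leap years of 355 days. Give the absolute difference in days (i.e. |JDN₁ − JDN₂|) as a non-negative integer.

First date → JDN 2407444; second date → JDN 2411393.
The interval is |2407444 − 2411393| = 3949 days.

3949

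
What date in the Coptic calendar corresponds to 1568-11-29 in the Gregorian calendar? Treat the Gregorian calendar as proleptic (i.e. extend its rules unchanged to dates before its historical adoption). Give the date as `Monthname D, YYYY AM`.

Hathor 23, 1285 AM

Both dates share Julian Day Number 2294093; in the Coptic calendar that is 23 Hathor 1285 AM.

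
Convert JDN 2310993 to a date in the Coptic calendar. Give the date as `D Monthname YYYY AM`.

The Gregorian equivalent of JDN 2310993 is 8 March 1615.
In the Coptic calendar that day is 2 Paremhat 1331 AM.

2 Paremhat 1331 AM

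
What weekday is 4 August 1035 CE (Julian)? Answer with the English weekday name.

Monday

This is JDN 2099307 (10 August 1035 Gregorian).
JDN 2099307 mod 7 = 0, and JDN 0 was a Monday, so this is a Monday.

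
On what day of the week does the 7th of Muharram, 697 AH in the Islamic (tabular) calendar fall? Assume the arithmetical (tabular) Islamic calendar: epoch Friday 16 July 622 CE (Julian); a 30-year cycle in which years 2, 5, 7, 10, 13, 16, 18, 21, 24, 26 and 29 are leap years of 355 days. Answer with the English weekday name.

Friday

Equivalently 1 November 1297 Gregorian, JDN 2195085.
JDN 2195085 mod 7 = 4, and JDN 0 was a Monday, so this is a Friday.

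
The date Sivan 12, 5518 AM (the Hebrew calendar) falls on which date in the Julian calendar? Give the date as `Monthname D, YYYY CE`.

Both dates share Julian Day Number 2363325; in the Julian calendar that is 7 June 1758 CE.

June 7, 1758 CE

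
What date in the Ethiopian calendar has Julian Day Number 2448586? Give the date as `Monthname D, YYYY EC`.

Hidar 15, 1984 EC

JDN 2448586 is 25 November 1991 in the Gregorian calendar.
In the Ethiopian calendar that day is Hidar 15, 1984 EC.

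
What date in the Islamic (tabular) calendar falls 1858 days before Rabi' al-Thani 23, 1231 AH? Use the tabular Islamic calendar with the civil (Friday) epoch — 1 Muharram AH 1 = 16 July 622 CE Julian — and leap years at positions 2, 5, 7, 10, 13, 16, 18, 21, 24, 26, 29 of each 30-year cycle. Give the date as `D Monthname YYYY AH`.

26 Muharram 1226 AH

The starting date is JDN 2384422; 2384422 − 1858 = 2382564.
JDN 2382564 corresponds to 26 Muharram 1226 AH.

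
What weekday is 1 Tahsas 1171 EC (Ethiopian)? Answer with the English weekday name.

Equivalently 4 December 1178 Gregorian, JDN 2151653.
Since JDN mod 7 = 0 (0 = Monday), the day is Monday.

Monday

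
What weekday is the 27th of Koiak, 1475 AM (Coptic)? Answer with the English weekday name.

In the Gregorian calendar this is 3 January 1759 (JDN 2363524).
Since JDN mod 7 = 2 (0 = Monday), the day is Wednesday.

Wednesday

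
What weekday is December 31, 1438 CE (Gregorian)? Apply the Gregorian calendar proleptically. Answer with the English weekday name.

Monday

Since JDN mod 7 = 0 (0 = Monday), the day is Monday.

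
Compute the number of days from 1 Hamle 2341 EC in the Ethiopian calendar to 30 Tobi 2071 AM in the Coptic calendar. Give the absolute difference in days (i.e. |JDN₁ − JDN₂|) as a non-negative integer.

JDN of the first date = 2579206.
JDN of the second date = 2581246.
|2581246 − 2579206| = 2040.

2040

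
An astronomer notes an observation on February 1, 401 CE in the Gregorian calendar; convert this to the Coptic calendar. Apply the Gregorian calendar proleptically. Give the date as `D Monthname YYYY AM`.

Both dates share Julian Day Number 1867554; in the Coptic calendar that is 6 Meshir 117 AM.

6 Meshir 117 AM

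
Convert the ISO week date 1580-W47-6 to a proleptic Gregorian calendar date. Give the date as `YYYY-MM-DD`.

1580-11-22

ISO week 1 of 1580 is the week containing the first Thursday of 1580.
Week 47, day 6 (Saturday) lands on 1580-11-22.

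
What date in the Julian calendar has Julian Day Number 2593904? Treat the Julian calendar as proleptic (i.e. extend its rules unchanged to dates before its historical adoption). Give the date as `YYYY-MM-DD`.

JDN 2593904 is 7 October 2389 in the Gregorian calendar.
In the Julian calendar that day is 2389-09-21.

2389-09-21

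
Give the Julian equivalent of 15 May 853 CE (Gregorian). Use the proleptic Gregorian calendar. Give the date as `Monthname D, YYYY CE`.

For dates in this range the Gregorian date is 4 days ahead of the Julian.
15 May 853 Gregorian − 4 days → 11 May 853 Julian.

May 11, 853 CE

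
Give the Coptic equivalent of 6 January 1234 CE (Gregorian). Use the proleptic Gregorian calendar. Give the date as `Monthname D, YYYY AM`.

Tobi 4, 950 AM

Julian Day Number of the source date = 2171775.
Converting JDN 2171775 to the Coptic calendar gives 4 Tobi 950 AM.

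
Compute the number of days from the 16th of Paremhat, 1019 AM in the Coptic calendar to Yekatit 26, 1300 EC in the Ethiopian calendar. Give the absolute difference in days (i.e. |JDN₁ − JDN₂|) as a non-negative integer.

JDN of the first date = 2197049.
JDN of the second date = 2198856.
|2198856 − 2197049| = 1807.

1807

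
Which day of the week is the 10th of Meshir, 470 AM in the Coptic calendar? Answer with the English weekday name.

Monday

In the proleptic Gregorian calendar this is 8 February 754 (JDN 1996491).
Since JDN mod 7 = 0 (0 = Monday), the day is Monday.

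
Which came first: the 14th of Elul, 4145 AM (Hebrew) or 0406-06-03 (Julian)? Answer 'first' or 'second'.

first

The two dates have Julian Day Numbers 1861928 and 1869503 respectively.
Since 1861928 < 1869503, the first date comes first.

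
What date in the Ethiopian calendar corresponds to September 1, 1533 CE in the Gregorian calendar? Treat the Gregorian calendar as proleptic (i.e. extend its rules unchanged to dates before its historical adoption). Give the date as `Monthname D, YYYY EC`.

Nehase 29, 1525 EC

Julian Day Number of the source date = 2281220.
Converting JDN 2281220 to the Ethiopian calendar gives 29 Nehase 1525 EC.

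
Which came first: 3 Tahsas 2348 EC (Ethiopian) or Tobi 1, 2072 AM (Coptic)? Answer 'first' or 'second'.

Converting both to JDN: 2581555 vs 2581583; the smaller is the first.

first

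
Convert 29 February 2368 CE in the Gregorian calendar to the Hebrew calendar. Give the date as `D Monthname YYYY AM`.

Julian Day Number of the source date = 2586013.
Converting JDN 2586013 to the Hebrew calendar gives 9 Adar 6128 AM.

9 Adar 6128 AM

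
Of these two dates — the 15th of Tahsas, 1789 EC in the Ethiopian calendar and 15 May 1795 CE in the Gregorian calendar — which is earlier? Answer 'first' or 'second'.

second

First date → JDN 2377392; second date → JDN 2376805.
JDN 2376805 < JDN 2377392, so the second date is earlier.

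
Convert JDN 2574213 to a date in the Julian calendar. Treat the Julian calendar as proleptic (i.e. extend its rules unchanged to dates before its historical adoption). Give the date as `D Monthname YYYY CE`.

JDN 2574213 is 9 November 2335 in the Gregorian calendar.
In the Julian calendar that day is 24 October 2335 CE.

24 October 2335 CE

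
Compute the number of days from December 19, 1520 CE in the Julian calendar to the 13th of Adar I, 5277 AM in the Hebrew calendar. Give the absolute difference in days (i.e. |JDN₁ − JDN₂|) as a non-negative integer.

1413

First date → JDN 2276591; second date → JDN 2275178.
The interval is |2276591 − 2275178| = 1413 days.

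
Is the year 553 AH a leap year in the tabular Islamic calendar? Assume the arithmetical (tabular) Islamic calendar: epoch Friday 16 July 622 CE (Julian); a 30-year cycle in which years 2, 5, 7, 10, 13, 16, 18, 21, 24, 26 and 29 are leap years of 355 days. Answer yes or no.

yes

Year 553 AH is year 13 of its 30-year cycle; leap positions are 2, 5, 7, 10, 13, 16, 18, 21, 24, 26, 29, so it is a leap year (355 days).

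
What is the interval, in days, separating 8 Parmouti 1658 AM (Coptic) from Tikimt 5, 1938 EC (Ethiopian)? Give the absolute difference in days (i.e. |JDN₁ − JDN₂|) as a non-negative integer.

1278

First date → JDN 2430466; second date → JDN 2431744.
The interval is |2430466 − 2431744| = 1278 days.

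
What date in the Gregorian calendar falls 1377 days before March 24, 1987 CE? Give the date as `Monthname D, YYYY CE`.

The starting date is JDN 2446879; 2446879 − 1377 = 2445502.
JDN 2445502 corresponds to June 16, 1983 CE.

June 16, 1983 CE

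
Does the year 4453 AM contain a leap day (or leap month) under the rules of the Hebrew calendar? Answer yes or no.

no

Hebrew year 4453 is year 7 of its 19-year Metonic cycle; leap years are at positions 3, 6, 8, 11, 14, 17, 19, so it is a common year (12 months).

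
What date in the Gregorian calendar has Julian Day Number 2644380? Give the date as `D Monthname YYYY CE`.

Counting from JDN 2299161 = 15 Oct 1582 gives an offset of 345219 days.

19 December 2527 CE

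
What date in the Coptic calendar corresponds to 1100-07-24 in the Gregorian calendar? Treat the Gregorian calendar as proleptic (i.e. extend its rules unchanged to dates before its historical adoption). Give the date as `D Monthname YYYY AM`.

Julian Day Number of the source date = 2123031.
Converting JDN 2123031 to the Coptic calendar gives 23 Epip 816 AM.

23 Epip 816 AM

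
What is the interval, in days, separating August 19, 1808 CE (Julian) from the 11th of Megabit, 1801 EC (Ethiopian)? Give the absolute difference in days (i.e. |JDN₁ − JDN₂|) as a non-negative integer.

JDN of the first date = 2381661.
JDN of the second date = 2381861.
|2381861 − 2381661| = 200.

200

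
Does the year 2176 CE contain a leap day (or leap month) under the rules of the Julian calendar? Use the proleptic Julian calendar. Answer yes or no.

2176 mod 4 = 0, so it is a leap year in the Julian calendar.

yes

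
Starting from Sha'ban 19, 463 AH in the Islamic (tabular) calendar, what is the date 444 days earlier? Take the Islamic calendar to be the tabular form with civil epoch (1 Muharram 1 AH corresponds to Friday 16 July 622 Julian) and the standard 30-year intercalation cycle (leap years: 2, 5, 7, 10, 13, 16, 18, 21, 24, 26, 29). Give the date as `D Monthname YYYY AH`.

18 Jumada al-Awwal 462 AH

Counting 444 days back from JDN 2112382 reaches JDN 2111938, which is 18 Jumada al-Awwal 462 AH.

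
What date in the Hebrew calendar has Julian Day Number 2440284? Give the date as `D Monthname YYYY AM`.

JDN 2440284 is 3 March 1969 in the Gregorian calendar.
In the Hebrew calendar that day is 13 Adar 5729 AM.

13 Adar 5729 AM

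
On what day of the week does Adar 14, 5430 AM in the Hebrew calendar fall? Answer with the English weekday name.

Thursday

Equivalently 6 March 1670 Gregorian, JDN 2331080.
2331080 ≡ 3 (mod 7); counting from Monday = 0 gives Thursday.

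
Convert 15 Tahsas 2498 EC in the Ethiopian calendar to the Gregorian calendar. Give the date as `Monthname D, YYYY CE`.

Julian Day Number of the source date = 2636354.
Converting JDN 2636354 to the Gregorian calendar gives 28 December 2505 CE.

December 28, 2505 CE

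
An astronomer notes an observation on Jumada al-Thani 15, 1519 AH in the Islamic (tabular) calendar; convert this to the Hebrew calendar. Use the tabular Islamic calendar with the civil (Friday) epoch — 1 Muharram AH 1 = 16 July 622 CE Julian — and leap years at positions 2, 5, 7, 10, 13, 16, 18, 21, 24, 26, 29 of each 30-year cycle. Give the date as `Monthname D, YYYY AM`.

Julian Day Number of the source date = 2486531.
Converting JDN 2486531 to the Hebrew calendar gives 17 Tishrei 5856 AM.

Tishrei 17, 5856 AM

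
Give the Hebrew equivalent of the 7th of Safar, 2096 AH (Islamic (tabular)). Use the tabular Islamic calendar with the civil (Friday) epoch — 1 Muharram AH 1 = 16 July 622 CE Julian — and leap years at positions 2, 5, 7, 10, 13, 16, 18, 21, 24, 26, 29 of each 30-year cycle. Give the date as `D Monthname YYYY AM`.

The source date corresponds to 6 April 2655 in the Gregorian calendar (JDN 2690874).
That day falls on 7 Nisan 6415 AM in the Hebrew calendar.

7 Nisan 6415 AM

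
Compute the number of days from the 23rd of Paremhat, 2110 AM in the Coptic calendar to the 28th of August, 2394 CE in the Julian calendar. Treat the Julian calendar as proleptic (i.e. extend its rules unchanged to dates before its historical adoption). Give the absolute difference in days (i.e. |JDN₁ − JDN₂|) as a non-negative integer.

JDN of the first date = 2595544.
JDN of the second date = 2595706.
|2595706 − 2595544| = 162.

162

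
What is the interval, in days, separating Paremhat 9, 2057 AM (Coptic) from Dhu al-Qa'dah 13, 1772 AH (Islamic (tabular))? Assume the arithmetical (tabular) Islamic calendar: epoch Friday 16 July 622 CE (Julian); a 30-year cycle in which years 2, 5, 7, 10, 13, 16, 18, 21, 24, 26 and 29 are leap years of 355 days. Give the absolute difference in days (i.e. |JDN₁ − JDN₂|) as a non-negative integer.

First date → JDN 2576172; second date → JDN 2576330.
The interval is |2576172 − 2576330| = 158 days.

158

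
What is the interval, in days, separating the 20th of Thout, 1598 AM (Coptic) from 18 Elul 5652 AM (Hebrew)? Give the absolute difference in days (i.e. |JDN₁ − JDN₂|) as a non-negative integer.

JDN of the first date = 2408353.
JDN of the second date = 2412352.
|2412352 − 2408353| = 3999.

3999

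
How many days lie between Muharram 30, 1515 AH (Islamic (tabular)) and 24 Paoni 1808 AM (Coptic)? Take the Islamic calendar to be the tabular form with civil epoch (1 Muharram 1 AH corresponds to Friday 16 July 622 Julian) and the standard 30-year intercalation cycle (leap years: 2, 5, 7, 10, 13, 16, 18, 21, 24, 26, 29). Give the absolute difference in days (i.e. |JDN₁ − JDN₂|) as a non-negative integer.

350

JDN of the first date = 2484980.
JDN of the second date = 2485330.
|2485330 − 2484980| = 350.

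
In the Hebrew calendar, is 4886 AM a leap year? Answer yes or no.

yes

Hebrew year 4886 is year 3 of its 19-year Metonic cycle; leap years are at positions 3, 6, 8, 11, 14, 17, 19, so it is a leap year (13 months).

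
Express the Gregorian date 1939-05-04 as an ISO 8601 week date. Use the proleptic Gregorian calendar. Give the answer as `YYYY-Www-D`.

The weekday is Thursday (ISO weekday 4).
That Thursday belongs to ISO week 18 of ISO year 1939.

1939-W18-4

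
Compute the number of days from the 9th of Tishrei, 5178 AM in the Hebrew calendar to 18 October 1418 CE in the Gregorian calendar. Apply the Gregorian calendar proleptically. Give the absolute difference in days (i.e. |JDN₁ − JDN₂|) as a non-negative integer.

JDN of the first date = 2238879.
JDN of the second date = 2239264.
|2239264 − 2238879| = 385.

385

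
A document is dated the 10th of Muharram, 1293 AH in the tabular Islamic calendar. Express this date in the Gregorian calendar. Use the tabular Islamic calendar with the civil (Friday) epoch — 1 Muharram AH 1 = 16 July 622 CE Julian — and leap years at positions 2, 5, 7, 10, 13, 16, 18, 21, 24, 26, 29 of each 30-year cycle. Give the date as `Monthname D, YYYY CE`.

Julian Day Number of the source date = 2406291.
Converting JDN 2406291 to the Gregorian calendar gives 6 February 1876 CE.

February 6, 1876 CE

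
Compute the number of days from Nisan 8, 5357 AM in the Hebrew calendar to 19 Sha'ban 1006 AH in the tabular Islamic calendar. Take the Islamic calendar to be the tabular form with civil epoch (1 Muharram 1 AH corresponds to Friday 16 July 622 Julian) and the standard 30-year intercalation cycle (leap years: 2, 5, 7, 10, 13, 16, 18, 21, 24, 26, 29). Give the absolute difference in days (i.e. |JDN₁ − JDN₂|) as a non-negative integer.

365

JDN of the first date = 2304438.
JDN of the second date = 2304803.
|2304803 − 2304438| = 365.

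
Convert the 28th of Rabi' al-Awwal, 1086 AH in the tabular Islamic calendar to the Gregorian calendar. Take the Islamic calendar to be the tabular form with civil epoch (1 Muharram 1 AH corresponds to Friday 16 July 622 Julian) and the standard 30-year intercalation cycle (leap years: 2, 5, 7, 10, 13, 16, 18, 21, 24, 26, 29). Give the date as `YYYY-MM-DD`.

Julian Day Number of the source date = 2333014.
Converting JDN 2333014 to the Gregorian calendar gives 22 June 1675 CE.

1675-06-22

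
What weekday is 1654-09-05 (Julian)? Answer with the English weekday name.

Tuesday

In the Gregorian calendar this is 15 September 1654 (JDN 2325429).
2325429 ≡ 1 (mod 7); counting from Monday = 0 gives Tuesday.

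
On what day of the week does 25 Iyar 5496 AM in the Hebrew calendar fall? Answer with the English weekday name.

Sunday

Equivalently 6 May 1736 Gregorian, JDN 2355247.
Since JDN mod 7 = 6 (0 = Monday), the day is Sunday.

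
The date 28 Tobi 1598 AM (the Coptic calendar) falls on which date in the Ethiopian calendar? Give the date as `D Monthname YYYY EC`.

Both dates share Julian Day Number 2408481; in the Ethiopian calendar that is 28 Tir 1874 EC.

28 Tir 1874 EC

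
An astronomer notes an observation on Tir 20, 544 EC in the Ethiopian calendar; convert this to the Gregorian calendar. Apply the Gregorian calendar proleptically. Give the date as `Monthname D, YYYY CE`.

Both dates share Julian Day Number 1922691; in the Gregorian calendar that is 18 January 552 CE.

January 18, 552 CE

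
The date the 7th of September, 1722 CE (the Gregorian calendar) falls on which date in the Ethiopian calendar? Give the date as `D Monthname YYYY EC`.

Both dates share Julian Day Number 2350257; in the Ethiopian calendar that is 4 Pagume 1714 EC.

4 Pagume 1714 EC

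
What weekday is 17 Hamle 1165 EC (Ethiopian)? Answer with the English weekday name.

Wednesday

This is JDN 2149688 (18 July 1173 Gregorian).
Since JDN mod 7 = 2 (0 = Monday), the day is Wednesday.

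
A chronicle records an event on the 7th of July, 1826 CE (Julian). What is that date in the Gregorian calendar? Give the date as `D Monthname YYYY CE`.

The Julian–Gregorian offset here is 12 days (Julian trailing).
7 July 1826 Julian + 12 days → 19 July 1826 Gregorian.

19 July 1826 CE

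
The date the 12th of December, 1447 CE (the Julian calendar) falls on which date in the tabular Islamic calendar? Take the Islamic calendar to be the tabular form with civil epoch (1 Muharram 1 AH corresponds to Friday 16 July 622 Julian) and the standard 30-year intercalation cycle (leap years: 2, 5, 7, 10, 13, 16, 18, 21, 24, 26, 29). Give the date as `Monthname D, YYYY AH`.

The source date corresponds to 21 December 1447 in the proleptic Gregorian calendar (JDN 2249920).
That day falls on 3 Shawwal 851 AH in the tabular Islamic calendar.

Shawwal 3, 851 AH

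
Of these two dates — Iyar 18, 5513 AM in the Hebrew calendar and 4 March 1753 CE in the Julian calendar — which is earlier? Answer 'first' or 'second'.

second

The two dates have Julian Day Numbers 2361472 and 2361404 respectively.
Since 2361404 < 2361472, the second date comes first.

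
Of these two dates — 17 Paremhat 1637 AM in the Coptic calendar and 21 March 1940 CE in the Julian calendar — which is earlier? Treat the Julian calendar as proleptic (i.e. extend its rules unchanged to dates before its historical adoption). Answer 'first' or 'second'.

first

Converting both to JDN: 2422775 vs 2429723; the smaller is the first.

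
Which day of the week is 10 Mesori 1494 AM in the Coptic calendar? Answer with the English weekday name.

Friday

This is JDN 2370687 (14 August 1778 Gregorian).
Since JDN mod 7 = 4 (0 = Monday), the day is Friday.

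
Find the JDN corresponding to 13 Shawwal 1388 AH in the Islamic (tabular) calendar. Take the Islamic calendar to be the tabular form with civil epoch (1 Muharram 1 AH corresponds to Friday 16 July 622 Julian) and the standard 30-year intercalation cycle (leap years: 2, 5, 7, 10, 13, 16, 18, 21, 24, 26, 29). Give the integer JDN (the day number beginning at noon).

In the Gregorian calendar the same day is 3 January 1969.
JDN 2299161 is 15 October 1582 CE (Gregorian); the target day is +141064 days from there, so JDN = 2440225.

2440225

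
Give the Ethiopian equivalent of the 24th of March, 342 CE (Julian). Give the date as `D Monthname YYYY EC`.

Both dates share Julian Day Number 1846056; in the Ethiopian calendar that is 28 Megabit 334 EC.

28 Megabit 334 EC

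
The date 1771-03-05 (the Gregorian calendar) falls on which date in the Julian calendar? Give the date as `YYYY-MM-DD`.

1771-02-22

For dates in this range the Gregorian date is 11 days ahead of the Julian.
5 March 1771 Gregorian − 11 days → 22 February 1771 Julian.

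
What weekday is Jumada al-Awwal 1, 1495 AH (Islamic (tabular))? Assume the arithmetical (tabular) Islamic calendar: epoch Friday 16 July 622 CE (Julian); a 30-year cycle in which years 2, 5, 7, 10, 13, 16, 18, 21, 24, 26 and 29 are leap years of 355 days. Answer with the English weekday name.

This is JDN 2477982 (19 May 2072 Gregorian).
2477982 ≡ 3 (mod 7); counting from Monday = 0 gives Thursday.

Thursday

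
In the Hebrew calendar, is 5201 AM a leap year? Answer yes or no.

yes

Hebrew year 5201 is year 14 of its 19-year Metonic cycle; leap years are at positions 3, 6, 8, 11, 14, 17, 19, so it is a leap year (13 months).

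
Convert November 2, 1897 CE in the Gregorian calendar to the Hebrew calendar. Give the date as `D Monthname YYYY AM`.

Julian Day Number of the source date = 2414231.
Converting JDN 2414231 to the Hebrew calendar gives 7 Cheshvan 5658 AM.

7 Cheshvan 5658 AM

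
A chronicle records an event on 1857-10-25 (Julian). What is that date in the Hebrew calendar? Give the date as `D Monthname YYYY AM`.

19 Cheshvan 5618 AM

Julian Day Number of the source date = 2399625.
Converting JDN 2399625 to the Hebrew calendar gives 19 Cheshvan 5618 AM.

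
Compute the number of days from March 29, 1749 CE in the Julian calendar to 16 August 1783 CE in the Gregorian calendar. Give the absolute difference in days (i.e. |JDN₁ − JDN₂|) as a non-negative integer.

First date → JDN 2359968; second date → JDN 2372515.
The interval is |2359968 − 2372515| = 12547 days.

12547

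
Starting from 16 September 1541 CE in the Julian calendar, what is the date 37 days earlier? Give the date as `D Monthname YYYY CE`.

Counting 37 days back from JDN 2284167 reaches JDN 2284130, which is 10 August 1541 CE.

10 August 1541 CE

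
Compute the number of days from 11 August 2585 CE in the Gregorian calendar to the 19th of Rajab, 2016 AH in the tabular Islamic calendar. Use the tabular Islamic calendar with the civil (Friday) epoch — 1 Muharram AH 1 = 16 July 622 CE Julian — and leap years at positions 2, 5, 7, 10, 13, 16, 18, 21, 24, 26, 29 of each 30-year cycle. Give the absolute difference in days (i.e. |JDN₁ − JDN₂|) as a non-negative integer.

JDN of the first date = 2665435.
JDN of the second date = 2662684.
|2662684 − 2665435| = 2751.

2751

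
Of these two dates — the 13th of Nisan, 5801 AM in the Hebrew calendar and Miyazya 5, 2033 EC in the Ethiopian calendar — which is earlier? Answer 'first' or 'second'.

second

The two dates have Julian Day Numbers 2466624 and 2466623 respectively.
Since 2466623 < 2466624, the second date comes first.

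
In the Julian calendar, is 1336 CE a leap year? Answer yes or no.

yes

1336 mod 4 = 0, so it is a leap year in the Julian calendar.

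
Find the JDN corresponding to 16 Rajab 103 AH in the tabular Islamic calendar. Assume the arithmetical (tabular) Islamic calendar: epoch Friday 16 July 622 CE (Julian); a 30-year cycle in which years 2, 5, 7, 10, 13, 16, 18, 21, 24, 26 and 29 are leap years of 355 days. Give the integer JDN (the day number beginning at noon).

In the proleptic Gregorian calendar the same day is 13 January 722.
JDN 2299161 is 15 October 1582 CE (Gregorian); the target day is −314384 days from there, so JDN = 1984777.

1984777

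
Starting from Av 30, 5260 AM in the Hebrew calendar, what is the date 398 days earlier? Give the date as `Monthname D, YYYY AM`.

Tammuz 16, 5259 AM

The starting date is JDN 2269140; 2269140 − 398 = 2268742.
JDN 2268742 corresponds to Tammuz 16, 5259 AM.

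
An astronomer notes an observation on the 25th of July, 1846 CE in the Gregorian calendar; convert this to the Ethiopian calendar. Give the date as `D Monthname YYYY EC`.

Julian Day Number of the source date = 2395503.
Converting JDN 2395503 to the Ethiopian calendar gives 19 Hamle 1838 EC.

19 Hamle 1838 EC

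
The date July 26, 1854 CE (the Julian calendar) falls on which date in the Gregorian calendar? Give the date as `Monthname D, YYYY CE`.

At this point the Julian calendar is 12 days behind the Gregorian.
26 July 1854 Julian + 12 days → 7 August 1854 Gregorian.

August 7, 1854 CE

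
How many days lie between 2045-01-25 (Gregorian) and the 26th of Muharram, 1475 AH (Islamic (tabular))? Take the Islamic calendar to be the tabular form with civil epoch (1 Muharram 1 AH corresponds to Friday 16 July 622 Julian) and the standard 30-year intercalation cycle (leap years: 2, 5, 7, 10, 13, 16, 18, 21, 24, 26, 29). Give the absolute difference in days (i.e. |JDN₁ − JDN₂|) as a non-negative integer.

First date → JDN 2468006; second date → JDN 2470801.
The interval is |2468006 − 2470801| = 2795 days.

2795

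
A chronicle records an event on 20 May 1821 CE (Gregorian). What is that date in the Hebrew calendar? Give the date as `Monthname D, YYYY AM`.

Both dates share Julian Day Number 2386306; in the Hebrew calendar that is 18 Iyar 5581 AM.

Iyar 18, 5581 AM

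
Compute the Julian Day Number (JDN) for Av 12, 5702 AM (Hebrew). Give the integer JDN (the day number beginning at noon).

In the Gregorian calendar the same day is 26 July 1942.
JDN 2299161 is 15 October 1582 CE (Gregorian); the target day is +131406 days from there, so JDN = 2430567.

2430567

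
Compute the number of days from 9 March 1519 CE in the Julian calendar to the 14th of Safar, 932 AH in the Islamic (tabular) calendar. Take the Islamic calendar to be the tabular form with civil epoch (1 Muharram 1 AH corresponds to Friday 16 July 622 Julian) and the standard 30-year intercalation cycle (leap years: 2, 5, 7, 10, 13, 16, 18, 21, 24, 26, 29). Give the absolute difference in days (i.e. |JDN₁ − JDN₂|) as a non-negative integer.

JDN of the first date = 2275940.
JDN of the second date = 2278398.
|2278398 − 2275940| = 2458.

2458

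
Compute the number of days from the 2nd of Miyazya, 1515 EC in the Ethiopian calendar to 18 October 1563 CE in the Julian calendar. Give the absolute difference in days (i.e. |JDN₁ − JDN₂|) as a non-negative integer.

JDN of the first date = 2277420.
JDN of the second date = 2292234.
|2292234 − 2277420| = 14814.

14814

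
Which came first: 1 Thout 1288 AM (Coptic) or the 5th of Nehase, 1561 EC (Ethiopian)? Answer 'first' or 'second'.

second

Converting both to JDN: 2295107 vs 2294345; the smaller is the second.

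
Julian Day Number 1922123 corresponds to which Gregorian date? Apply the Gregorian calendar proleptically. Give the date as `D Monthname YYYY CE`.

JDN 2451545 is 1 Jan 2000; 1922123 is −529422 days from there.

29 June 550 CE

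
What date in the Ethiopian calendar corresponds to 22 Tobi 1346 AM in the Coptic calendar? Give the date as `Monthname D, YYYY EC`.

Both dates share Julian Day Number 2316432; in the Ethiopian calendar that is 22 Tir 1622 EC.

Tir 22, 1622 EC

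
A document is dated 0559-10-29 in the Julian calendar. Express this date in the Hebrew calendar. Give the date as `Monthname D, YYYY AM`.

Both dates share Julian Day Number 1925534; in the Hebrew calendar that is 12 Cheshvan 4320 AM.

Cheshvan 12, 4320 AM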